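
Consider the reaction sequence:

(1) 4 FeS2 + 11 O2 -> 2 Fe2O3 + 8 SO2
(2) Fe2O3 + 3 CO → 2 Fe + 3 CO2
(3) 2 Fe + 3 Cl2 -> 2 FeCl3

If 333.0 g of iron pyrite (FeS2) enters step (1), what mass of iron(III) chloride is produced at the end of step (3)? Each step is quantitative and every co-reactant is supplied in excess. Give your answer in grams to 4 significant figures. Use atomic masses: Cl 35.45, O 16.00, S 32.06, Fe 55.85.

450.2 g

M(FeS2) = 55.85 + 2(32.06) = 119.97 g/mol.
M(FeCl3) = 55.85 + 3(35.45) = 162.20 g/mol.
n(FeS2) = 333.0 / 119.97 = 2.7757 mol.
Reaction (1): FeS2→Fe2O3 ratio 4:2 ⇒ n(Fe2O3) = 1.3878 mol.
Reaction (2): Fe2O3→Fe ratio 1:2 ⇒ n(Fe) = 2.7757 mol.
Reaction (3): Fe→FeCl3 ratio 2:2 ⇒ n(FeCl3) = 2.7757 mol.
Mass of FeCl3 = 2.7757 × 162.20 = 450.22 g.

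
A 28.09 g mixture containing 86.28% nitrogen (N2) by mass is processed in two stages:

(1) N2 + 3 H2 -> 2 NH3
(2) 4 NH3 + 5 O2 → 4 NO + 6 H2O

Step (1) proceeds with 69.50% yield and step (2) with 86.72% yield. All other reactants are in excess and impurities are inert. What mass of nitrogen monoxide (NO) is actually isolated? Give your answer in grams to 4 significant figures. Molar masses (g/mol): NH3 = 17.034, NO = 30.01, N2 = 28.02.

Pure N2 = 28.09 × 0.8628 = 24.236 g.
n(N2) = 24.236 / 28.02 = 0.86496 mol.
Step 1 (N2:NH3 = 1:2): theoretical n(NH3) = 1.7299 mol; at 69.50% yield, n(NH3) = 1.2023 mol.
Step 2 (NH3:NO = 4:4): theoretical n(NO) = 1.2023 mol, so theoretical mass = 1.2023 × 30.01 = 36.081 g.
At 86.72% yield, actual mass of NO = 36.081 × 0.8672 = 31.289 g.

31.29 g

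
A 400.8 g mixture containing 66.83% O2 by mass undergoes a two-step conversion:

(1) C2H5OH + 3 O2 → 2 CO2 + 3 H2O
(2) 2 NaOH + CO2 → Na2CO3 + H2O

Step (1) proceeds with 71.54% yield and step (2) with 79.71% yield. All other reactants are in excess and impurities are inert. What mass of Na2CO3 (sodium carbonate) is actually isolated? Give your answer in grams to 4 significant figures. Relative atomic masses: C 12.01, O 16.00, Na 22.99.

Pure O2 = 400.8 × 0.6683 = 267.85 g.
M(O2) = 2(16.00) = 32.00 g/mol.
M(Na2CO3) = 2(22.99) + 12.01 + 3(16.00) = 105.99 g/mol.
n(O2) = 267.85 / 32.00 = 8.3705 mol.
Step 1 (O2:CO2 = 3:2): theoretical n(CO2) = 5.5803 mol; at 71.54% yield, n(CO2) = 3.9922 mol.
Step 2 (CO2:Na2CO3 = 1:1): theoretical n(Na2CO3) = 3.9922 mol, so theoretical mass = 3.9922 × 105.99 = 423.13 g.
At 79.71% yield, actual mass of Na2CO3 = 423.13 × 0.7971 = 337.28 g.

337.3 g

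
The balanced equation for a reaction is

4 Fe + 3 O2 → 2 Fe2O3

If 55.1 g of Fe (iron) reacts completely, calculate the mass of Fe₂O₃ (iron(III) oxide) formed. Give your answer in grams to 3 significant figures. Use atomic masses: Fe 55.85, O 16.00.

78.8 g

M(Fe) = 55.85 g/mol.
M(Fe2O3) = 2(55.85) + 3(16.00) = 159.70 g/mol.
n(Fe) = 55.10 g / 55.85 g/mol = 0.9866 mol.
From the equation the Fe:Fe2O3 mole ratio is 4:2, so n(Fe2O3) = 0.9866 × 2/4 = 0.4933 mol.
Mass of Fe2O3 = 0.4933 mol × 159.70 g/mol = 78.78 g.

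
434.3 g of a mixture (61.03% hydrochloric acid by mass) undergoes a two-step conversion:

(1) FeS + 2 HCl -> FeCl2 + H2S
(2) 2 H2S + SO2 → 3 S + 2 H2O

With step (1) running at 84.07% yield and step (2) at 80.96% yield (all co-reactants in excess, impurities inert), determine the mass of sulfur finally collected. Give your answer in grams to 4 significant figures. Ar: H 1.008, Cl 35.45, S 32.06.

119.0 g

Pure HCl = 434.3 × 0.6103 = 265.05 g.
M(HCl) = 1.008 + 35.45 = 36.458 g/mol.
M(S) = 32.06 g/mol.
n(HCl) = 265.05 / 36.458 = 7.2701 mol.
Step 1 (HCl:H2S = 2:1): theoretical n(H2S) = 3.6350 mol; at 84.07% yield, n(H2S) = 3.0560 mol.
Step 2 (H2S:S = 2:3): theoretical n(S) = 4.5840 mol, so theoretical mass = 4.5840 × 32.06 = 146.96 g.
At 80.96% yield, actual mass of S = 146.96 × 0.8096 = 118.98 g.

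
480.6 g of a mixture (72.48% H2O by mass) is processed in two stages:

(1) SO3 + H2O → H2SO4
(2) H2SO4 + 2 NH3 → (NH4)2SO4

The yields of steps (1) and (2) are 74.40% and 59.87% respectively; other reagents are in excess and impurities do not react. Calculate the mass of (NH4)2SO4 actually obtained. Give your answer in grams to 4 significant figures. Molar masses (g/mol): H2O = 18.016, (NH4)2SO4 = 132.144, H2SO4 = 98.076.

1138 g

Pure H2O = 480.6 × 0.7248 = 348.34 g.
n(H2O) = 348.34 / 18.016 = 19.335 mol.
Step 1 (H2O:H2SO4 = 1:1): theoretical n(H2SO4) = 19.335 mol; at 74.40% yield, n(H2SO4) = 14.385 mol.
Step 2 (H2SO4:(NH4)2SO4 = 1:1): theoretical n((NH4)2SO4) = 14.385 mol, so theoretical mass = 14.385 × 132.144 = 1900.9 g.
At 59.87% yield, actual mass of (NH4)2SO4 = 1900.9 × 0.5987 = 1138.1 g.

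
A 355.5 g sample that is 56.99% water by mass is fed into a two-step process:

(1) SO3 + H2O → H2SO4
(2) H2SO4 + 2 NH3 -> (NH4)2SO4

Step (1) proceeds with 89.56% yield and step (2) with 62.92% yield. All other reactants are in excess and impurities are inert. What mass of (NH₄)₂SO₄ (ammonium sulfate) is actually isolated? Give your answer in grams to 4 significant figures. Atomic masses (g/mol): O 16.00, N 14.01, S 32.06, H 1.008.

837.4 g

Pure H2O = 355.5 × 0.5699 = 202.60 g.
M(H2O) = 2(1.008) + 16.00 = 18.016 g/mol.
M((NH4)2SO4) = 2(14.01) + 8(1.008) + 32.06 + 4(16.00) = 132.144 g/mol.
n(H2O) = 202.60 / 18.016 = 11.246 mol.
Step 1 (H2O:H2SO4 = 1:1): theoretical n(H2SO4) = 11.246 mol; at 89.56% yield, n(H2SO4) = 10.071 mol.
Step 2 (H2SO4:(NH4)2SO4 = 1:1): theoretical n((NH4)2SO4) = 10.071 mol, so theoretical mass = 10.071 × 132.144 = 1330.9 g.
At 62.92% yield, actual mass of (NH4)2SO4 = 1330.9 × 0.6292 = 837.39 g.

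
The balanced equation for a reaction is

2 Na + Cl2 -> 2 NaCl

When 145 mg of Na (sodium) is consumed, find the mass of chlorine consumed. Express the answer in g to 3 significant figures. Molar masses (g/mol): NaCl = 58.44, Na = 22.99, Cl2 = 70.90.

Convert: 145 mg = 0.1450 g.
n(Na) = 0.1450 g / 22.99 g/mol = 0.006307 mol.
From the equation the Na:Cl2 mole ratio is 2:1, so n(Cl2) = 0.006307 × 1/2 = 0.003154 mol.
Mass of Cl2 = 0.003154 mol × 70.90 g/mol = 0.2236 g.

0.224 g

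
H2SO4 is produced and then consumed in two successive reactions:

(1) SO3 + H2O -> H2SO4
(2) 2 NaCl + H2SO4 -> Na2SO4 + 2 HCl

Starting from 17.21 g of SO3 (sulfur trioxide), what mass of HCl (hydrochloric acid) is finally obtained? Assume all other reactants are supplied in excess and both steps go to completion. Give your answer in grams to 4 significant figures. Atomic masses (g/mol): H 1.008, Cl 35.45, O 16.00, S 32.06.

15.67 g

M(SO3) = 32.06 + 3(16.00) = 80.06 g/mol.
M(HCl) = 1.008 + 35.45 = 36.458 g/mol.
n(SO3) = 17.210 / 80.06 = 0.21496 mol.
Step 1 gives a 1:1 ratio of SO3 to H2SO4, so n(H2SO4) = 0.21496 mol.
In step 2 the H2SO4:HCl ratio is 1:2, so n(HCl) = 0.42993 mol.
Mass of HCl = 0.42993 × 36.458 = 15.674 g.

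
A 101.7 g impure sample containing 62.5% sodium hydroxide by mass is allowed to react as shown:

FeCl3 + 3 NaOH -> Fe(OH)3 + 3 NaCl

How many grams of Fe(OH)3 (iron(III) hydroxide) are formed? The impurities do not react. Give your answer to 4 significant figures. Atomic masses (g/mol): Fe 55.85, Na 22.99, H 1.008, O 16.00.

56.61 g

Mass of pure NaOH = 101.7 g × 0.625 = 63.562 g.
M(NaOH) = 22.99 + 16.00 + 1.008 = 39.998 g/mol.
M(Fe(OH)3) = 55.85 + 3(16.00) + 3(1.008) = 106.874 g/mol.
n(NaOH) = 63.562 g / 39.998 g/mol = 1.5891 mol.
From the equation the NaOH:Fe(OH)3 mole ratio is 3:1, so n(Fe(OH)3) = 1.5891 × 1/3 = 0.52971 mol.
Mass of Fe(OH)3 = 0.52971 mol × 106.874 g/mol = 56.613 g.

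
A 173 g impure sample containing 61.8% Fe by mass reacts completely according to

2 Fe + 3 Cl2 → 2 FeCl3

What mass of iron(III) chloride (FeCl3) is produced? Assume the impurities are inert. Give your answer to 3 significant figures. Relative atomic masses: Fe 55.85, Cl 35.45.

Mass of pure Fe = 173 g × 0.618 = 106.9 g.
M(Fe) = 55.85 g/mol.
M(FeCl3) = 55.85 + 3(35.45) = 162.20 g/mol.
n(Fe) = 106.9 g / 55.85 g/mol = 1.914 mol.
From the equation the Fe:FeCl3 mole ratio is 2:2, so n(FeCl3) = 1.914 × 2/2 = 1.914 mol.
Mass of FeCl3 = 1.914 mol × 162.20 g/mol = 310.5 g.

311 g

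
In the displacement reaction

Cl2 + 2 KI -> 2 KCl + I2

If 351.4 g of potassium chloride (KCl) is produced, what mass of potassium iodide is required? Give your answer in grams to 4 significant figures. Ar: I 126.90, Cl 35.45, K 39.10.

M(KCl) = 39.10 + 35.45 = 74.55 g/mol.
M(KI) = 39.10 + 126.90 = 166.00 g/mol.
n(KCl) = 351.40 g / 74.55 g/mol = 4.7136 mol.
From the equation the KCl:KI mole ratio is 2:2, so n(KI) = 4.7136 × 2/2 = 4.7136 mol.
Mass of KI = 4.7136 mol × 166.00 g/mol = 782.46 g.

782.5 g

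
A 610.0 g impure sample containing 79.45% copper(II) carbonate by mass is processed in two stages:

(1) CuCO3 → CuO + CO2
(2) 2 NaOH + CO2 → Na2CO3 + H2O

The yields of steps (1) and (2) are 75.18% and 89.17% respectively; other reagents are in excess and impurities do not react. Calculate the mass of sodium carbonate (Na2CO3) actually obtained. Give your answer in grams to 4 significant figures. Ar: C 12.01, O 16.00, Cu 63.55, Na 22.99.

Pure CuCO3 = 610.0 × 0.7945 = 484.64 g.
M(CuCO3) = 63.55 + 12.01 + 3(16.00) = 123.56 g/mol.
M(Na2CO3) = 2(22.99) + 12.01 + 3(16.00) = 105.99 g/mol.
n(CuCO3) = 484.64 / 123.56 = 3.9223 mol.
Step 1 (CuCO3:CO2 = 1:1): theoretical n(CO2) = 3.9223 mol; at 75.18% yield, n(CO2) = 2.9488 mol.
Step 2 (CO2:Na2CO3 = 1:1): theoretical n(Na2CO3) = 2.9488 mol, so theoretical mass = 2.9488 × 105.99 = 312.55 g.
At 89.17% yield, actual mass of Na2CO3 = 312.55 × 0.8917 = 278.70 g.

278.7 g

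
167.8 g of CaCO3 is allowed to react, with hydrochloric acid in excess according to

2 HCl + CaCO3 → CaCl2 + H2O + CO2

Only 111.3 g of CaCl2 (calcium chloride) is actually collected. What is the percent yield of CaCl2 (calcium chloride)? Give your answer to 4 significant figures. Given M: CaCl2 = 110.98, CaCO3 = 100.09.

n(CaCO3) = 167.80 g / 100.09 g/mol = 1.6765 mol.
From the equation the CaCO3:CaCl2 mole ratio is 1:1, so n(CaCl2) = 1.6765 × 1/1 = 1.6765 mol.
Mass of CaCl2 = 1.6765 mol × 110.98 g/mol = 186.06 g.
This is the theoretical yield. Percent yield = 111.3 g / 186.06 g × 100% = 59.820%.

59.82 %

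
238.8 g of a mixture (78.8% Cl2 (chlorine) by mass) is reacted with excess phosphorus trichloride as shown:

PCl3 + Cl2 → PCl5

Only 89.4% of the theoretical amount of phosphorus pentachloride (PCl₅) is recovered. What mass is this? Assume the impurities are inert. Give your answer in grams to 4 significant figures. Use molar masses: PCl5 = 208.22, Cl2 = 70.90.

494.1 g

Pure Cl2 available = 238.8 g × 0.788 = 188.17 g.
n(Cl2) = 188.17 g / 70.90 g/mol = 2.6541 mol.
From the equation the Cl2:PCl5 mole ratio is 1:1, so n(PCl5) = 2.6541 × 1/1 = 2.6541 mol.
Mass of PCl5 = 2.6541 mol × 208.22 g/mol = 552.63 g.
Actual mass collected = 552.63 g × 0.894 = 494.05 g.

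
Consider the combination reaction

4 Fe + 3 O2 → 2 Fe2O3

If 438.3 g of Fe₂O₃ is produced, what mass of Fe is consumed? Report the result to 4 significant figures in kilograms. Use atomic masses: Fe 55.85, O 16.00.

0.3066 kg

M(Fe2O3) = 2(55.85) + 3(16.00) = 159.70 g/mol.
M(Fe) = 55.85 g/mol.
n(Fe2O3) = 438.30 g / 159.70 g/mol = 2.7445 mol.
From the equation the Fe2O3:Fe mole ratio is 2:4, so n(Fe) = 2.7445 × 4/2 = 5.4890 mol.
Mass of Fe = 5.4890 mol × 55.85 g/mol = 306.56 g.
Converting to kg: 306.56 g = 0.3066 kg.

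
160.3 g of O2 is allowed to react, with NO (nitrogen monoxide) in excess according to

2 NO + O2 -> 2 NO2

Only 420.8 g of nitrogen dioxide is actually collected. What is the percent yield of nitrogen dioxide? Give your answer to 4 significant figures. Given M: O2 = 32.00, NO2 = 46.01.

91.29 %

n(O2) = 160.30 g / 32.00 g/mol = 5.0094 mol.
From the equation the O2:NO2 mole ratio is 1:2, so n(NO2) = 5.0094 × 2/1 = 10.019 mol.
Mass of NO2 = 10.019 mol × 46.01 g/mol = 460.96 g.
This is the theoretical yield. Percent yield = 420.8 g / 460.96 g × 100% = 91.287%.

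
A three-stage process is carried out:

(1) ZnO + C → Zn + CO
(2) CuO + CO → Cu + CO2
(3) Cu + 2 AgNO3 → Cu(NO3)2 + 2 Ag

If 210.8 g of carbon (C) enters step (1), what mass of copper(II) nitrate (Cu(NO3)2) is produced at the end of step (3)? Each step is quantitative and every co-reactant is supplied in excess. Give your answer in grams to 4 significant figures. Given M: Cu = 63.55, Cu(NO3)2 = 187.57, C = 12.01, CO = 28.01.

n(C) = 210.8 / 12.01 = 17.552 mol.
Reaction (1): C→CO ratio 1:1 ⇒ n(CO) = 17.552 mol.
Reaction (2): CO→Cu ratio 1:1 ⇒ n(Cu) = 17.552 mol.
Reaction (3): Cu→Cu(NO3)2 ratio 1:1 ⇒ n(Cu(NO3)2) = 17.552 mol.
Mass of Cu(NO3)2 = 17.552 × 187.57 = 3292.2 g.

3292 g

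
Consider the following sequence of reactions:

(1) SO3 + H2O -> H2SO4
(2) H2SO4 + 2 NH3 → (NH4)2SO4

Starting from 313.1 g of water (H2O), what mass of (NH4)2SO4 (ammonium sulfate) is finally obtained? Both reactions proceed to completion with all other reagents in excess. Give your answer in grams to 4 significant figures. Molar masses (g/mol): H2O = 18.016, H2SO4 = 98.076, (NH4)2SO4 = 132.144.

n(H2O) = 313.10 / 18.016 = 17.379 mol.
Step 1 gives a 1:1 ratio of H2O to H2SO4, so n(H2SO4) = 17.379 mol.
In step 2 the H2SO4:(NH4)2SO4 ratio is 1:1, so n((NH4)2SO4) = 17.379 mol.
Mass of (NH4)2SO4 = 17.379 × 132.144 = 2296.5 g.

2297 g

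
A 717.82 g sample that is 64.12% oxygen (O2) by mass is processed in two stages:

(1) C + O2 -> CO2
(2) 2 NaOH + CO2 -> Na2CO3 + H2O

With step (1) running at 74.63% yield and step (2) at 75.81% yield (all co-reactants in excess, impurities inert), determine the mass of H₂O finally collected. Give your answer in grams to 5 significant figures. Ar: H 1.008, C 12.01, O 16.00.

Pure O2 = 717.82 × 0.6412 = 460.266 g.
M(O2) = 2(16.00) = 32.00 g/mol.
M(H2O) = 2(1.008) + 16.00 = 18.016 g/mol.
n(O2) = 460.266 / 32.00 = 14.3833 mol.
Step 1 (O2:CO2 = 1:1): theoretical n(CO2) = 14.3833 mol; at 74.63% yield, n(CO2) = 10.7343 mol.
Step 2 (CO2:H2O = 1:1): theoretical n(H2O) = 10.7343 mol, so theoretical mass = 10.7343 × 18.016 = 193.389 g.
At 75.81% yield, actual mass of H2O = 193.389 × 0.7581 = 146.608 g.

146.61 g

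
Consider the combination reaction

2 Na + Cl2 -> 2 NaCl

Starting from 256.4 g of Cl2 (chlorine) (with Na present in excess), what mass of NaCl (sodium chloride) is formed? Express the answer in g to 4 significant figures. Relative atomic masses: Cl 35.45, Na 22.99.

422.7 g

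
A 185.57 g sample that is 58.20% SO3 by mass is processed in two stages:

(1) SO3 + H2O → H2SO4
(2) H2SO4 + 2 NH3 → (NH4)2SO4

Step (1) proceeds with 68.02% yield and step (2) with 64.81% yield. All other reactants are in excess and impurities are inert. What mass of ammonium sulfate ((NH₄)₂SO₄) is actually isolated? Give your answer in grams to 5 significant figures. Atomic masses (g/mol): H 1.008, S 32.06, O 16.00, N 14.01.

Pure SO3 = 185.57 × 0.5820 = 108.002 g.
M(SO3) = 32.06 + 3(16.00) = 80.06 g/mol.
M((NH4)2SO4) = 2(14.01) + 8(1.008) + 32.06 + 4(16.00) = 132.144 g/mol.
n(SO3) = 108.002 / 80.06 = 1.34901 mol.
Step 1 (SO3:H2SO4 = 1:1): theoretical n(H2SO4) = 1.34901 mol; at 68.02% yield, n(H2SO4) = 0.917597 mol.
Step 2 (H2SO4:(NH4)2SO4 = 1:1): theoretical n((NH4)2SO4) = 0.917597 mol, so theoretical mass = 0.917597 × 132.144 = 121.255 g.
At 64.81% yield, actual mass of (NH4)2SO4 = 121.255 × 0.6481 = 78.5853 g.

78.585 g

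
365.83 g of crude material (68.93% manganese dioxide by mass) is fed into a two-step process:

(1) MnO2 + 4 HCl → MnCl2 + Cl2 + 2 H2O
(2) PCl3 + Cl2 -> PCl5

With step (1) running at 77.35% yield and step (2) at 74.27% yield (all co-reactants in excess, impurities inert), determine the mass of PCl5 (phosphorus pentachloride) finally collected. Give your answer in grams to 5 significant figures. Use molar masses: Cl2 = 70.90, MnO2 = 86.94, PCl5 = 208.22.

346.95 g

Pure MnO2 = 365.83 × 0.6893 = 252.167 g.
n(MnO2) = 252.167 / 86.94 = 2.90047 mol.
Step 1 (MnO2:Cl2 = 1:1): theoretical n(Cl2) = 2.90047 mol; at 77.35% yield, n(Cl2) = 2.24351 mol.
Step 2 (Cl2:PCl5 = 1:1): theoretical n(PCl5) = 2.24351 mol, so theoretical mass = 2.24351 × 208.22 = 467.144 g.
At 74.27% yield, actual mass of PCl5 = 467.144 × 0.7427 = 346.948 g.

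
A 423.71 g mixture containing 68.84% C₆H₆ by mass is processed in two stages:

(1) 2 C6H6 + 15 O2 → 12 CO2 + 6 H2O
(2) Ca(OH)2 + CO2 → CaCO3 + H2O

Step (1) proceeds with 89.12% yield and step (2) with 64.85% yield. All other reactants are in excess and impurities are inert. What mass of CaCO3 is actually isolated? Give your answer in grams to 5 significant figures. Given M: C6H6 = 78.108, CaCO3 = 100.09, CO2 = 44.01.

1296.1 g

Pure C6H6 = 423.71 × 0.6884 = 291.682 g.
n(C6H6) = 291.682 / 78.108 = 3.73434 mol.
Step 1 (C6H6:CO2 = 2:12): theoretical n(CO2) = 22.4061 mol; at 89.12% yield, n(CO2) = 19.9683 mol.
Step 2 (CO2:CaCO3 = 1:1): theoretical n(CaCO3) = 19.9683 mol, so theoretical mass = 19.9683 × 100.09 = 1998.62 g.
At 64.85% yield, actual mass of CaCO3 = 1998.62 × 0.6485 = 1296.11 g.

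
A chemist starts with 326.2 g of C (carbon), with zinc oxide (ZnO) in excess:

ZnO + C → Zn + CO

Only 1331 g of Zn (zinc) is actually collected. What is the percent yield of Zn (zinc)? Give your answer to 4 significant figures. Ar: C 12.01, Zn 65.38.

M(C) = 12.01 g/mol.
M(Zn) = 65.38 g/mol.
n(C) = 326.20 g / 12.01 g/mol = 27.161 mol.
From the equation the C:Zn mole ratio is 1:1, so n(Zn) = 27.161 × 1/1 = 27.161 mol.
Mass of Zn = 27.161 mol × 65.38 g/mol = 1775.8 g.
This is the theoretical yield. Percent yield = 1331 g / 1775.8 g × 100% = 74.954%.

74.95 %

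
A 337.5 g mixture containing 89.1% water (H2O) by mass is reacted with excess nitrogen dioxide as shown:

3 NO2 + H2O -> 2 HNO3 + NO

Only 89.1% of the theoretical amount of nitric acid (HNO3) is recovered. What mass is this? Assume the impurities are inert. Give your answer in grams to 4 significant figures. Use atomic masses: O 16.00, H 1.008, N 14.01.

Pure H2O available = 337.5 g × 0.891 = 300.71 g.
M(H2O) = 2(1.008) + 16.00 = 18.016 g/mol.
M(HNO3) = 1.008 + 14.01 + 3(16.00) = 63.018 g/mol.
n(H2O) = 300.71 g / 18.016 g/mol = 16.691 mol.
From the equation the H2O:HNO3 mole ratio is 1:2, so n(HNO3) = 16.691 × 2/1 = 33.383 mol.
Mass of HNO3 = 33.383 mol × 63.018 g/mol = 2103.7 g.
Actual mass collected = 2103.7 g × 0.891 = 1874.4 g.

1874 g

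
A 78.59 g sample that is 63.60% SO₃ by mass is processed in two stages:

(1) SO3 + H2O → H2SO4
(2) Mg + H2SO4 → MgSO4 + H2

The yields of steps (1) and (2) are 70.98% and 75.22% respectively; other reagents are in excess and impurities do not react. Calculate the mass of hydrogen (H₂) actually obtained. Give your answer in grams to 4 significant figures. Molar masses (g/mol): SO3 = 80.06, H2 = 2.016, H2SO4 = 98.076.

0.6720 g

Pure SO3 = 78.59 × 0.6360 = 49.983 g.
n(SO3) = 49.983 / 80.06 = 0.62432 mol.
Step 1 (SO3:H2SO4 = 1:1): theoretical n(H2SO4) = 0.62432 mol; at 70.98% yield, n(H2SO4) = 0.44314 mol.
Step 2 (H2SO4:H2 = 1:1): theoretical n(H2) = 0.44314 mol, so theoretical mass = 0.44314 × 2.016 = 0.89338 g.
At 75.22% yield, actual mass of H2 = 0.89338 × 0.7522 = 0.67200 g.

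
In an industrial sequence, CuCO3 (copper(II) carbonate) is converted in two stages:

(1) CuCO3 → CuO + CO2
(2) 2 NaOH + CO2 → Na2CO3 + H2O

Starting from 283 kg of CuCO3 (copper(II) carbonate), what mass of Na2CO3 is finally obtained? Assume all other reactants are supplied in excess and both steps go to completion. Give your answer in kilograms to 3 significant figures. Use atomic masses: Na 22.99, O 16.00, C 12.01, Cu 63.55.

M(CuCO3) = 63.55 + 12.01 + 3(16.00) = 123.56 g/mol.
M(Na2CO3) = 2(22.99) + 12.01 + 3(16.00) = 105.99 g/mol.
283 kg = 283000 g.
n(CuCO3) = 283000 / 123.56 = 2290 mol.
Step 1 gives a 1:1 ratio of CuCO3 to CO2, so n(CO2) = 2290 mol.
In step 2 the CO2:Na2CO3 ratio is 1:1, so n(Na2CO3) = 2290 mol.
Mass of Na2CO3 = 2290 × 105.99 = 242800 g = 243 kg.

243 kg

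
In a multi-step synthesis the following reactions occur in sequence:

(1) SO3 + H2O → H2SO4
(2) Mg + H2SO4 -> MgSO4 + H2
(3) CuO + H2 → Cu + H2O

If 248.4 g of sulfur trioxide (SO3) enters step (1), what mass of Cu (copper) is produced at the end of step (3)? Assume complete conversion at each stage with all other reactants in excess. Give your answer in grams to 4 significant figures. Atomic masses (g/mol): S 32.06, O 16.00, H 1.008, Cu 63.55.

197.2 g

M(SO3) = 32.06 + 3(16.00) = 80.06 g/mol.
M(Cu) = 63.55 g/mol.
n(SO3) = 248.4 / 80.06 = 3.1027 mol.
Reaction (1): SO3→H2SO4 ratio 1:1 ⇒ n(H2SO4) = 3.1027 mol.
Reaction (2): H2SO4→H2 ratio 1:1 ⇒ n(H2) = 3.1027 mol.
Reaction (3): H2→Cu ratio 1:1 ⇒ n(Cu) = 3.1027 mol.
Mass of Cu = 3.1027 × 63.55 = 197.17 g.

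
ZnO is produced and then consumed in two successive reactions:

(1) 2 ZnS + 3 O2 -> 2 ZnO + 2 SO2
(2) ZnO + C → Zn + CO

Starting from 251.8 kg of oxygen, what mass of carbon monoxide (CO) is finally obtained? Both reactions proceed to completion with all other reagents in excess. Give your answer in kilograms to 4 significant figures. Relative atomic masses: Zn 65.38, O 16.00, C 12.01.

146.9 kg

M(O2) = 2(16.00) = 32.00 g/mol.
M(CO) = 12.01 + 16.00 = 28.01 g/mol.
251.8 kg = 251800 g.
n(O2) = 251800 / 32.00 = 7868.8 mol.
Step 1 gives a 3:2 ratio of O2 to ZnO, so n(ZnO) = 5245.8 mol.
In step 2 the ZnO:CO ratio is 1:1, so n(CO) = 5245.8 mol.
Mass of CO = 5245.8 × 28.01 = 146940 g = 146.9 kg.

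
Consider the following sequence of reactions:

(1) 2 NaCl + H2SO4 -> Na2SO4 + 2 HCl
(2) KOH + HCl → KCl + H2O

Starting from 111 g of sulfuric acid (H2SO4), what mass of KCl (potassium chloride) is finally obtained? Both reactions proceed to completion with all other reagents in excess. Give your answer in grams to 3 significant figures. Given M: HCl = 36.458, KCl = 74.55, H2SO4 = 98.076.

169 g

n(H2SO4) = 111.0 / 98.076 = 1.132 mol.
Step 1 gives a 1:2 ratio of H2SO4 to HCl, so n(HCl) = 2.264 mol.
In step 2 the HCl:KCl ratio is 1:1, so n(KCl) = 2.264 mol.
Mass of KCl = 2.264 × 74.55 = 168.7 g.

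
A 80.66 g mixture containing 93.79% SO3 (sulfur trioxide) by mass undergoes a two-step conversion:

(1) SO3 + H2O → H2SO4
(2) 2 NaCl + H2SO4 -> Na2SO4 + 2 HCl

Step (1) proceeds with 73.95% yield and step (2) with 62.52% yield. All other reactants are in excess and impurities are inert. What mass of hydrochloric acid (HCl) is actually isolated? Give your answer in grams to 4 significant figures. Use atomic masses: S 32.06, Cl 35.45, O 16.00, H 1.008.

31.86 g

Pure SO3 = 80.66 × 0.9379 = 75.651 g.
M(SO3) = 32.06 + 3(16.00) = 80.06 g/mol.
M(HCl) = 1.008 + 35.45 = 36.458 g/mol.
n(SO3) = 75.651 / 80.06 = 0.94493 mol.
Step 1 (SO3:H2SO4 = 1:1): theoretical n(H2SO4) = 0.94493 mol; at 73.95% yield, n(H2SO4) = 0.69877 mol.
Step 2 (H2SO4:HCl = 1:2): theoretical n(HCl) = 1.3975 mol, so theoretical mass = 1.3975 × 36.458 = 50.952 g.
At 62.52% yield, actual mass of HCl = 50.952 × 0.6252 = 31.855 g.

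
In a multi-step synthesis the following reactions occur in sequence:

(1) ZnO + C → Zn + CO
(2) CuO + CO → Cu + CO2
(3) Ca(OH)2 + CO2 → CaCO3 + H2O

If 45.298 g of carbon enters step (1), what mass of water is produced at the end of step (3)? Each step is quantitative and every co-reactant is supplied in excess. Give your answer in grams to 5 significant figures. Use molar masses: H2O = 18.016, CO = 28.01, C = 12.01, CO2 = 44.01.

67.951 g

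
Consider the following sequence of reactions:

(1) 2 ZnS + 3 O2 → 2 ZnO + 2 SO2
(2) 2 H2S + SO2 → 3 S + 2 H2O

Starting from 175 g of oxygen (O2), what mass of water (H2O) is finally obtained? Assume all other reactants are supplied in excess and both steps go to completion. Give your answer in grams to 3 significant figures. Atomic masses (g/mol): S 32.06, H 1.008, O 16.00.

M(O2) = 2(16.00) = 32.00 g/mol.
M(H2O) = 2(1.008) + 16.00 = 18.016 g/mol.
n(O2) = 175.0 / 32.00 = 5.469 mol.
Step 1 gives a 3:2 ratio of O2 to SO2, so n(SO2) = 3.646 mol.
In step 2 the SO2:H2O ratio is 1:2, so n(H2O) = 7.292 mol.
Mass of H2O = 7.292 × 18.016 = 131.4 g.

131 g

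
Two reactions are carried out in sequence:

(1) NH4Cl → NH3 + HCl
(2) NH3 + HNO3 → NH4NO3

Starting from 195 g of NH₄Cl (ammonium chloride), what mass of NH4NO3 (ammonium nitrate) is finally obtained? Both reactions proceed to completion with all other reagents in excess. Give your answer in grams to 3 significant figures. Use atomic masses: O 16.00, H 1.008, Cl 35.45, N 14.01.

M(NH4Cl) = 14.01 + 4(1.008) + 35.45 = 53.492 g/mol.
M(NH4NO3) = 2(14.01) + 4(1.008) + 3(16.00) = 80.052 g/mol.
n(NH4Cl) = 195.0 / 53.492 = 3.645 mol.
Step 1 gives a 1:1 ratio of NH4Cl to NH3, so n(NH3) = 3.645 mol.
In step 2 the NH3:NH4NO3 ratio is 1:1, so n(NH4NO3) = 3.645 mol.
Mass of NH4NO3 = 3.645 × 80.052 = 291.8 g.

292 g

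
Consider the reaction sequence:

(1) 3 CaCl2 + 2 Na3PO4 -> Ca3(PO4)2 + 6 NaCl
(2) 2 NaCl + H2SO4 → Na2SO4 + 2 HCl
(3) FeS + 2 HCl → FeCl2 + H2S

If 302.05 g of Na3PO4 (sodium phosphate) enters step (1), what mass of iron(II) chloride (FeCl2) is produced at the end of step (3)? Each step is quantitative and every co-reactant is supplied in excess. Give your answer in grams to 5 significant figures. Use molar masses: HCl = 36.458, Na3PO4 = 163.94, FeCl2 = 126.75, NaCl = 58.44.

350.29 g

n(Na3PO4) = 302.05 / 163.94 = 1.84244 mol.
Reaction (1): Na3PO4→NaCl ratio 2:6 ⇒ n(NaCl) = 5.52733 mol.
Reaction (2): NaCl→HCl ratio 2:2 ⇒ n(HCl) = 5.52733 mol.
Reaction (3): HCl→FeCl2 ratio 2:1 ⇒ n(FeCl2) = 2.76366 mol.
Mass of FeCl2 = 2.76366 × 126.75 = 350.294 g.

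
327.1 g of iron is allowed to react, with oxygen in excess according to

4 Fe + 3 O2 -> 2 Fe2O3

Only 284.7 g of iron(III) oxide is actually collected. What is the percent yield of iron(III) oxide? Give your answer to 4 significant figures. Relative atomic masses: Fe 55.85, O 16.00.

M(Fe) = 55.85 g/mol.
M(Fe2O3) = 2(55.85) + 3(16.00) = 159.70 g/mol.
n(Fe) = 327.10 g / 55.85 g/mol = 5.8568 mol.
From the equation the Fe:Fe2O3 mole ratio is 4:2, so n(Fe2O3) = 5.8568 × 2/4 = 2.9284 mol.
Mass of Fe2O3 = 2.9284 mol × 159.70 g/mol = 467.66 g.
This is the theoretical yield. Percent yield = 284.7 g / 467.66 g × 100% = 60.877%.

60.88 %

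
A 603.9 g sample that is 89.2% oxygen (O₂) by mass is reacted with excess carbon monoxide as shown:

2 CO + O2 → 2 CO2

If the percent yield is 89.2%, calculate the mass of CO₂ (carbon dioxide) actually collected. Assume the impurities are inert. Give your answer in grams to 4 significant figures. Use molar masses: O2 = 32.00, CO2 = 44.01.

Pure O2 available = 603.9 g × 0.892 = 538.68 g.
n(O2) = 538.68 g / 32.00 g/mol = 16.834 mol.
From the equation the O2:CO2 mole ratio is 1:2, so n(CO2) = 16.834 × 2/1 = 33.667 mol.
Mass of CO2 = 33.667 mol × 44.01 g/mol = 1481.7 g.
Actual mass collected = 1481.7 g × 0.892 = 1321.7 g.

1322 g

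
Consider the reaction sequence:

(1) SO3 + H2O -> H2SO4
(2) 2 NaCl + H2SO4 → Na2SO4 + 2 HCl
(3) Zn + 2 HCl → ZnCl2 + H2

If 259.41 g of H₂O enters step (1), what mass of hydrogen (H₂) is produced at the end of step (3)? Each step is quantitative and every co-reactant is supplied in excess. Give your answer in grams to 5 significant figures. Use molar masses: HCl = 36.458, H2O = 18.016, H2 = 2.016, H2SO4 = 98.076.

n(H2O) = 259.41 / 18.016 = 14.3989 mol.
Reaction (1): H2O→H2SO4 ratio 1:1 ⇒ n(H2SO4) = 14.3989 mol.
Reaction (2): H2SO4→HCl ratio 1:2 ⇒ n(HCl) = 28.7977 mol.
Reaction (3): HCl→H2 ratio 2:1 ⇒ n(H2) = 14.3989 mol.
Mass of H2 = 14.3989 × 2.016 = 29.0281 g.

29.028 g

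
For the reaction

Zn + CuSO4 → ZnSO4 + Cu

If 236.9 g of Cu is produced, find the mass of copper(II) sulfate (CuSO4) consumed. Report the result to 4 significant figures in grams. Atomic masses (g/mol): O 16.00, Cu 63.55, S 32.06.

595.0 g

M(Cu) = 63.55 g/mol.
M(CuSO4) = 63.55 + 32.06 + 4(16.00) = 159.61 g/mol.
n(Cu) = 236.90 g / 63.55 g/mol = 3.7278 mol.
From the equation the Cu:CuSO4 mole ratio is 1:1, so n(CuSO4) = 3.7278 × 1/1 = 3.7278 mol.
Mass of CuSO4 = 3.7278 mol × 159.61 g/mol = 594.99 g.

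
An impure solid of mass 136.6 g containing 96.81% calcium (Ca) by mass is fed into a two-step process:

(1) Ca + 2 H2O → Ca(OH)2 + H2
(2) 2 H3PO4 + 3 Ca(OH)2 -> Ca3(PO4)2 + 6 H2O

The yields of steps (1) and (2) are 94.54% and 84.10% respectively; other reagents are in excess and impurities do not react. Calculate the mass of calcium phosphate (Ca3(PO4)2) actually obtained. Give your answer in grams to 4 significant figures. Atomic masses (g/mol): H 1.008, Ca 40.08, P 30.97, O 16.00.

Pure Ca = 136.6 × 0.9681 = 132.24 g.
M(Ca) = 40.08 g/mol.
M(Ca3(PO4)2) = 3(40.08) + 2(30.97) + 8(16.00) = 310.18 g/mol.
n(Ca) = 132.24 / 40.08 = 3.2995 mol.
Step 1 (Ca:Ca(OH)2 = 1:1): theoretical n(Ca(OH)2) = 3.2995 mol; at 94.54% yield, n(Ca(OH)2) = 3.1193 mol.
Step 2 (Ca(OH)2:Ca3(PO4)2 = 3:1): theoretical n(Ca3(PO4)2) = 1.0398 mol, so theoretical mass = 1.0398 × 310.18 = 322.52 g.
At 84.10% yield, actual mass of Ca3(PO4)2 = 322.52 × 0.8410 = 271.24 g.

271.2 g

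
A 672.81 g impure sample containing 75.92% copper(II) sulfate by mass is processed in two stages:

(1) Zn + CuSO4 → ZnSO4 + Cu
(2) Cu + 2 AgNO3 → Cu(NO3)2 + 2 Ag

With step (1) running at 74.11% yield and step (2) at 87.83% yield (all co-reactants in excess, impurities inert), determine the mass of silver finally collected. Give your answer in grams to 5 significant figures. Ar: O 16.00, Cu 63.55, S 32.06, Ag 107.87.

449.41 g

Pure CuSO4 = 672.81 × 0.7592 = 510.797 g.
M(CuSO4) = 63.55 + 32.06 + 4(16.00) = 159.61 g/mol.
M(Ag) = 107.87 g/mol.
n(CuSO4) = 510.797 / 159.61 = 3.20028 mol.
Step 1 (CuSO4:Cu = 1:1): theoretical n(Cu) = 3.20028 mol; at 74.11% yield, n(Cu) = 2.37173 mol.
Step 2 (Cu:Ag = 1:2): theoretical n(Ag) = 4.74346 mol, so theoretical mass = 4.74346 × 107.87 = 511.677 g.
At 87.83% yield, actual mass of Ag = 511.677 × 0.8783 = 449.406 g.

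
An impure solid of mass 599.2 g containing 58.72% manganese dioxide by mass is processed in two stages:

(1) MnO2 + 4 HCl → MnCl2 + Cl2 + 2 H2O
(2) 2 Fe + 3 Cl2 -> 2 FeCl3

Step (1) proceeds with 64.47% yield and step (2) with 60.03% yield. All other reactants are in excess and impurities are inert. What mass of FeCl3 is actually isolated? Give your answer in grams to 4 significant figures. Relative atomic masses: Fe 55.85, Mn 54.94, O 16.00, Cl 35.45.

169.4 g

Pure MnO2 = 599.2 × 0.5872 = 351.85 g.
M(MnO2) = 54.94 + 2(16.00) = 86.94 g/mol.
M(FeCl3) = 55.85 + 3(35.45) = 162.20 g/mol.
n(MnO2) = 351.85 / 86.94 = 4.0470 mol.
Step 1 (MnO2:Cl2 = 1:1): theoretical n(Cl2) = 4.0470 mol; at 64.47% yield, n(Cl2) = 2.6091 mol.
Step 2 (Cl2:FeCl3 = 3:2): theoretical n(FeCl3) = 1.7394 mol, so theoretical mass = 1.7394 × 162.20 = 282.13 g.
At 60.03% yield, actual mass of FeCl3 = 282.13 × 0.6003 = 169.37 g.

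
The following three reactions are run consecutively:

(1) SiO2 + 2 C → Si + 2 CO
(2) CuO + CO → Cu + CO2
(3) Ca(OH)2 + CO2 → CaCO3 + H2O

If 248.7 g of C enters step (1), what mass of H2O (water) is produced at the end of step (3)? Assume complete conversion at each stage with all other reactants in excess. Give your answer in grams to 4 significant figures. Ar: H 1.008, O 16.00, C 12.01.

373.1 g

M(C) = 12.01 g/mol.
M(H2O) = 2(1.008) + 16.00 = 18.016 g/mol.
n(C) = 248.7 / 12.01 = 20.708 mol.
Reaction (1): C→CO ratio 2:2 ⇒ n(CO) = 20.708 mol.
Reaction (2): CO→CO2 ratio 1:1 ⇒ n(CO2) = 20.708 mol.
Reaction (3): CO2→H2O ratio 1:1 ⇒ n(H2O) = 20.708 mol.
Mass of H2O = 20.708 × 18.016 = 373.07 g.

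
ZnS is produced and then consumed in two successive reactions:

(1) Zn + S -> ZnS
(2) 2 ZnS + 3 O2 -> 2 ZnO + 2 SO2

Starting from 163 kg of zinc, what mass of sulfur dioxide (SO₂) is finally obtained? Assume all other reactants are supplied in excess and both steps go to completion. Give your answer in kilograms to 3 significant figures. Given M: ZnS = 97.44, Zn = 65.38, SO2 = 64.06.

163 kg = 163000 g.
n(Zn) = 163000 / 65.38 = 2493 mol.
Step 1 gives a 1:1 ratio of Zn to ZnS, so n(ZnS) = 2493 mol.
In step 2 the ZnS:SO2 ratio is 2:2, so n(SO2) = 2493 mol.
Mass of SO2 = 2493 × 64.06 = 159700 g = 160 kg.

160 kg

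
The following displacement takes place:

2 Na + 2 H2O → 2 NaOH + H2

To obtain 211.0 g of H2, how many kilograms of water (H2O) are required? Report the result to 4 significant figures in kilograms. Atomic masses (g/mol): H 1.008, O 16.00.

3.771 kg

M(H2) = 2(1.008) = 2.016 g/mol.
M(H2O) = 2(1.008) + 16.00 = 18.016 g/mol.
n(H2) = 211.00 g / 2.016 g/mol = 104.66 mol.
From the equation the H2:H2O mole ratio is 1:2, so n(H2O) = 104.66 × 2/1 = 209.33 mol.
Mass of H2O = 209.33 mol × 18.016 g/mol = 3771.2 g.
Converting to kg: 3771.2 g = 3.771 kg.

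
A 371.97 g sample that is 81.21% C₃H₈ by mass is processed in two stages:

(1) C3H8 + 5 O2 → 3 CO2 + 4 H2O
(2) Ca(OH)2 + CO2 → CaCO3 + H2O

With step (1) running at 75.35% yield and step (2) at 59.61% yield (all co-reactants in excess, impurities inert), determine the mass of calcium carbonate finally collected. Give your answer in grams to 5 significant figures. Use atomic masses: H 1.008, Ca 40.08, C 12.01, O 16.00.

923.96 g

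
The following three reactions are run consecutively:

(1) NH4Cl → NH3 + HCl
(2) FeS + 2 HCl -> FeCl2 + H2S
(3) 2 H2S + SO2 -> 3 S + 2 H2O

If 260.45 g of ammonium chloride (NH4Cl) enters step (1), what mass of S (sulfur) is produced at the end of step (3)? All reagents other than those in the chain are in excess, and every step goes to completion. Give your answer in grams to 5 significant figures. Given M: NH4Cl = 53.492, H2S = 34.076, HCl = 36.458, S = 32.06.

117.07 g

n(NH4Cl) = 260.45 / 53.492 = 4.86895 mol.
Reaction (1): NH4Cl→HCl ratio 1:1 ⇒ n(HCl) = 4.86895 mol.
Reaction (2): HCl→H2S ratio 2:1 ⇒ n(H2S) = 2.43448 mol.
Reaction (3): H2S→S ratio 2:3 ⇒ n(S) = 3.65171 mol.
Mass of S = 3.65171 × 32.06 = 117.074 g.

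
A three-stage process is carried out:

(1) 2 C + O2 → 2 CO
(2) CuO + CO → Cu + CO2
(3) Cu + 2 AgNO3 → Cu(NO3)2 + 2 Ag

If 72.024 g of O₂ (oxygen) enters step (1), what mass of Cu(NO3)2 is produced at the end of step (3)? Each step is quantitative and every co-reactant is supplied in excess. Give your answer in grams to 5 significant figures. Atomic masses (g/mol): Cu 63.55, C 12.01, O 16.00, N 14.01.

M(O2) = 2(16.00) = 32.00 g/mol.
M(Cu(NO3)2) = 63.55 + 2(14.01) + 6(16.00) = 187.57 g/mol.
n(O2) = 72.024 / 32.00 = 2.25075 mol.
Reaction (1): O2→CO ratio 1:2 ⇒ n(CO) = 4.50150 mol.
Reaction (2): CO→Cu ratio 1:1 ⇒ n(Cu) = 4.50150 mol.
Reaction (3): Cu→Cu(NO3)2 ratio 1:1 ⇒ n(Cu(NO3)2) = 4.50150 mol.
Mass of Cu(NO3)2 = 4.50150 × 187.57 = 844.346 g.

844.35 g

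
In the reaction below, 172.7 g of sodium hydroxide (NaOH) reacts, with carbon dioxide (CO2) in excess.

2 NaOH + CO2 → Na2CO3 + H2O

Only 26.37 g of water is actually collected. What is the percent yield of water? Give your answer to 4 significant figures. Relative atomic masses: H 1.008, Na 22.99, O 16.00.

M(NaOH) = 22.99 + 16.00 + 1.008 = 39.998 g/mol.
M(H2O) = 2(1.008) + 16.00 = 18.016 g/mol.
n(NaOH) = 172.70 g / 39.998 g/mol = 4.3177 mol.
From the equation the NaOH:H2O mole ratio is 2:1, so n(H2O) = 4.3177 × 1/2 = 2.1589 mol.
Mass of H2O = 2.1589 mol × 18.016 g/mol = 38.894 g.
This is the theoretical yield. Percent yield = 26.37 g / 38.894 g × 100% = 67.800%.

67.80 %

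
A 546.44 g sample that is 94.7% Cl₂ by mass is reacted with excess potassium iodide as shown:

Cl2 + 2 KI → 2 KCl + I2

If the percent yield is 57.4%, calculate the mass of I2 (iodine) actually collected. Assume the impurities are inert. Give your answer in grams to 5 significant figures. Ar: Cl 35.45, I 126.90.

1063.3 g

Pure Cl2 available = 546.44 g × 0.947 = 517.479 g.
M(Cl2) = 2(35.45) = 70.90 g/mol.
M(I2) = 2(126.90) = 253.80 g/mol.
n(Cl2) = 517.479 g / 70.90 g/mol = 7.29871 mol.
From the equation the Cl2:I2 mole ratio is 1:1, so n(I2) = 7.29871 × 1/1 = 7.29871 mol.
Mass of I2 = 7.29871 mol × 253.80 g/mol = 1852.41 g.
Actual mass collected = 1852.41 g × 0.574 = 1063.29 g.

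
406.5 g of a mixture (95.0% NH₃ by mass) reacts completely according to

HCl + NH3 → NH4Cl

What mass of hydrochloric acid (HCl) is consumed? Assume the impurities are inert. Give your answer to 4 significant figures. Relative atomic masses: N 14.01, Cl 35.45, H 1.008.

826.5 g

Mass of pure NH3 = 406.5 g × 0.950 = 386.18 g.
M(NH3) = 14.01 + 3(1.008) = 17.034 g/mol.
M(HCl) = 1.008 + 35.45 = 36.458 g/mol.
n(NH3) = 386.18 g / 17.034 g/mol = 22.671 mol.
From the equation the NH3:HCl mole ratio is 1:1, so n(HCl) = 22.671 × 1/1 = 22.671 mol.
Mass of HCl = 22.671 mol × 36.458 g/mol = 826.53 g.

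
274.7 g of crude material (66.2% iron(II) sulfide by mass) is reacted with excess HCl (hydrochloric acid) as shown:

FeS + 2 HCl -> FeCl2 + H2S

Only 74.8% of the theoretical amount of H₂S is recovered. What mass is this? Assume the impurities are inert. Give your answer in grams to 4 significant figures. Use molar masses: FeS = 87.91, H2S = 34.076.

52.73 g

Pure FeS available = 274.7 g × 0.662 = 181.85 g.
n(FeS) = 181.85 g / 87.91 g/mol = 2.0686 mol.
From the equation the FeS:H2S mole ratio is 1:1, so n(H2S) = 2.0686 × 1/1 = 2.0686 mol.
Mass of H2S = 2.0686 mol × 34.076 g/mol = 70.490 g.
Actual mass collected = 70.490 g × 0.748 = 52.726 g.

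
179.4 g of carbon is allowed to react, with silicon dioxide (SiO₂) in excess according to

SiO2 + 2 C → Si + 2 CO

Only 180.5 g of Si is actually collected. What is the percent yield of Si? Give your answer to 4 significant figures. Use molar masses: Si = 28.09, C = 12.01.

n(C) = 179.40 g / 12.01 g/mol = 14.938 mol.
From the equation the C:Si mole ratio is 2:1, so n(Si) = 14.938 × 1/2 = 7.4688 mol.
Mass of Si = 7.4688 mol × 28.09 g/mol = 209.80 g.
This is the theoretical yield. Percent yield = 180.5 g / 209.80 g × 100% = 86.035%.

86.04 %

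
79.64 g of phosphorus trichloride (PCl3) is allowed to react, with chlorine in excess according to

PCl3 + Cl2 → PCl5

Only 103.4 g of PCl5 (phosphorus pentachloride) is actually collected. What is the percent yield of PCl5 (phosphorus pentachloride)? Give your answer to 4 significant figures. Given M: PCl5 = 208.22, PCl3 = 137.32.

n(PCl3) = 79.640 g / 137.32 g/mol = 0.57996 mol.
From the equation the PCl3:PCl5 mole ratio is 1:1, so n(PCl5) = 0.57996 × 1/1 = 0.57996 mol.
Mass of PCl5 = 0.57996 mol × 208.22 g/mol = 120.76 g.
This is the theoretical yield. Percent yield = 103.4 g / 120.76 g × 100% = 85.625%.

85.63 %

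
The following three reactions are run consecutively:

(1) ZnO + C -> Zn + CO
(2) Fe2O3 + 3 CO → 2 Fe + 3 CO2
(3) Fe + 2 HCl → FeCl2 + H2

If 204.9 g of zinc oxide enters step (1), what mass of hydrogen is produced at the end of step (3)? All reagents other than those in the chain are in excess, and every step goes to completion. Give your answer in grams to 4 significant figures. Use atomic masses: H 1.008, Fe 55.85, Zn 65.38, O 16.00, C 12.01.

M(ZnO) = 65.38 + 16.00 = 81.38 g/mol.
M(H2) = 2(1.008) = 2.016 g/mol.
n(ZnO) = 204.9 / 81.38 = 2.5178 mol.
Reaction (1): ZnO→CO ratio 1:1 ⇒ n(CO) = 2.5178 mol.
Reaction (2): CO→Fe ratio 3:2 ⇒ n(Fe) = 1.6785 mol.
Reaction (3): Fe→H2 ratio 1:1 ⇒ n(H2) = 1.6785 mol.
Mass of H2 = 1.6785 × 2.016 = 3.3839 g.

3.384 g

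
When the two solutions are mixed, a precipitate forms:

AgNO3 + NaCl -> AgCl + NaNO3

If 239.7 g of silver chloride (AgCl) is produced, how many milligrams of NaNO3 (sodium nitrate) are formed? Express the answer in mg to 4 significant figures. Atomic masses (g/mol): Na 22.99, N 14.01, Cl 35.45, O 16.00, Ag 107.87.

M(AgCl) = 107.87 + 35.45 = 143.32 g/mol.
M(NaNO3) = 22.99 + 14.01 + 3(16.00) = 85.00 g/mol.
n(AgCl) = 239.70 g / 143.32 g/mol = 1.6725 mol.
From the equation the AgCl:NaNO3 mole ratio is 1:1, so n(NaNO3) = 1.6725 × 1/1 = 1.6725 mol.
Mass of NaNO3 = 1.6725 mol × 85.00 g/mol = 142.16 g.
Converting to mg: 142.16 g = 142200 mg.

142200 mg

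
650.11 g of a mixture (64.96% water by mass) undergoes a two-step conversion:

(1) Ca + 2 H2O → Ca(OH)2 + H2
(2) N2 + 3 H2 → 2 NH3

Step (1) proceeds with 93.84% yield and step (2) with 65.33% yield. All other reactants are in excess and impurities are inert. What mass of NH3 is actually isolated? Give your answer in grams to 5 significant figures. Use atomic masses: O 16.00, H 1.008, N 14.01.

81.596 g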